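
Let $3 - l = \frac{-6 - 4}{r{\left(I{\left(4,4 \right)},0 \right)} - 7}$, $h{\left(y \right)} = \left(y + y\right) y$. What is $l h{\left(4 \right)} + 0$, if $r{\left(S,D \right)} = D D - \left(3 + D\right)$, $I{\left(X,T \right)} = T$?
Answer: $64$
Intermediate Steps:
$h{\left(y \right)} = 2 y^{2}$ ($h{\left(y \right)} = 2 y y = 2 y^{2}$)
$r{\left(S,D \right)} = -3 + D^{2} - D$ ($r{\left(S,D \right)} = D^{2} - \left(3 + D\right) = -3 + D^{2} - D$)
$l = 2$ ($l = 3 - \frac{-6 - 4}{\left(-3 + 0^{2} - 0\right) - 7} = 3 - - \frac{10}{\left(-3 + 0 + 0\right) - 7} = 3 - - \frac{10}{-3 - 7} = 3 - - \frac{10}{-10} = 3 - \left(-10\right) \left(- \frac{1}{10}\right) = 3 - 1 = 2$)
$l h{\left(4 \right)} + 0 = 2 \cdot 2 \cdot 4^{2} + 0 = 2 \cdot 2 \cdot 16 + 0 = 2 \cdot 32 + 0 = 64 + 0 = 64$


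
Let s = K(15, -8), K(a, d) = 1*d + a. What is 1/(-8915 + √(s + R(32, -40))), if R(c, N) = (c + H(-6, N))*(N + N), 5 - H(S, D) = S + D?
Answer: -8915/79483858 - 3*I*√737/79483858 ≈ -0.00011216 - 1.0247e-6*I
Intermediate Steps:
K(a, d) = a + d (K(a, d) = d + a = a + d)
s = 7 (s = 15 - 8 = 7)
H(S, D) = 5 - D - S (H(S, D) = 5 - (S + D) = 5 - (D + S) = 5 + (-D - S) = 5 - D - S)
R(c, N) = 2*N*(11 + c - N) (R(c, N) = (c + (5 - N - 1*(-6)))*(N + N) = (c + (5 - N + 6))*(2*N) = (c + (11 - N))*(2*N) = (11 + c - N)*(2*N) = 2*N*(11 + c - N))
1/(-8915 + √(s + R(32, -40))) = 1/(-8915 + √(7 + 2*(-40)*(11 + 32 - 1*(-40)))) = 1/(-8915 + √(7 + 2*(-40)*(11 + 32 + 40))) = 1/(-8915 + √(7 + 2*(-40)*83)) = 1/(-8915 + √(7 - 6640)) = 1/(-8915 + √(-6633)) = 1/(-8915 + 3*I*√737)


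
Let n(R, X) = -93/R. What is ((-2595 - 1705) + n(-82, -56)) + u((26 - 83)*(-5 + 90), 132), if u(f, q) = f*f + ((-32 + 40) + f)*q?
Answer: 1872161855/82 ≈ 2.2831e+7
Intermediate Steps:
u(f, q) = f² + q*(8 + f) (u(f, q) = f² + (8 + f)*q = f² + q*(8 + f))
((-2595 - 1705) + n(-82, -56)) + u((26 - 83)*(-5 + 90), 132) = ((-2595 - 1705) - 93/(-82)) + (((26 - 83)*(-5 + 90))² + 8*132 + ((26 - 83)*(-5 + 90))*132) = (-4300 - 93*(-1/82)) + ((-57*85)² + 1056 - 57*85*132) = (-4300 + 93/82) + ((-4845)² + 1056 - 4845*132) = -352507/82 + (23474025 + 1056 - 639540) = -352507/82 + 22835541 = 1872161855/82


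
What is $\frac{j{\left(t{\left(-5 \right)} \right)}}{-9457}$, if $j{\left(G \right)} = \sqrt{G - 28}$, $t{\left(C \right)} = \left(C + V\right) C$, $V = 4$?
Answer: $- \frac{i \sqrt{23}}{9457} \approx - 0.00050712 i$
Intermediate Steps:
$t{\left(C \right)} = C \left(4 + C\right)$ ($t{\left(C \right)} = \left(C + 4\right) C = \left(4 + C\right) C = C \left(4 + C\right)$)
$j{\left(G \right)} = \sqrt{-28 + G}$
$\frac{j{\left(t{\left(-5 \right)} \right)}}{-9457} = \frac{\sqrt{-28 - 5 \left(4 - 5\right)}}{-9457} = \sqrt{-28 - -5} \left(- \frac{1}{9457}\right) = \sqrt{-28 + 5} \left(- \frac{1}{9457}\right) = \sqrt{-23} \left(- \frac{1}{9457}\right) = i \sqrt{23} \left(- \frac{1}{9457}\right) = - \frac{i \sqrt{23}}{9457}$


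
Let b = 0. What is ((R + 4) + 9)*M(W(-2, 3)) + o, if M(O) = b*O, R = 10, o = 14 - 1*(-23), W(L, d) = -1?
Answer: 37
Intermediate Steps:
o = 37 (o = 14 + 23 = 37)
M(O) = 0 (M(O) = 0*O = 0)
((R + 4) + 9)*M(W(-2, 3)) + o = ((10 + 4) + 9)*0 + 37 = (14 + 9)*0 + 37 = 23*0 + 37 = 0 + 37 = 37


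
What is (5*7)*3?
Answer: 105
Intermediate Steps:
(5*7)*3 = 35*3 = 105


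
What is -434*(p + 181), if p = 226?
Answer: -176638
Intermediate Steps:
-434*(p + 181) = -434*(226 + 181) = -434*407 = -176638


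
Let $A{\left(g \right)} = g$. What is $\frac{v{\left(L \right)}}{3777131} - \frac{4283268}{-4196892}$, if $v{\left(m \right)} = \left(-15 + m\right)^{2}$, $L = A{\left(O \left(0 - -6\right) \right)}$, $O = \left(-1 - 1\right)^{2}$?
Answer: $\frac{1348233691030}{1321017573071} \approx 1.0206$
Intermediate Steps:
$O = 4$ ($O = \left(-2\right)^{2} = 4$)
$L = 24$ ($L = 4 \left(0 - -6\right) = 4 \left(0 + 6\right) = 4 \cdot 6 = 24$)
$\frac{v{\left(L \right)}}{3777131} - \frac{4283268}{-4196892} = \frac{\left(-15 + 24\right)^{2}}{3777131} - \frac{4283268}{-4196892} = 9^{2} \cdot \frac{1}{3777131} - - \frac{356939}{349741} = 81 \cdot \frac{1}{3777131} + \frac{356939}{349741} = \frac{81}{3777131} + \frac{356939}{349741} = \frac{1348233691030}{1321017573071}$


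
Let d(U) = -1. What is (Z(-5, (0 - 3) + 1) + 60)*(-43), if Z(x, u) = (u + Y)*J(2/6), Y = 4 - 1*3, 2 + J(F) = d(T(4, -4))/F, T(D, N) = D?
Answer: -2795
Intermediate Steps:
J(F) = -2 - 1/F
Y = 1 (Y = 4 - 3 = 1)
Z(x, u) = -5 - 5*u (Z(x, u) = (u + 1)*(-2 - 1/(2/6)) = (1 + u)*(-2 - 1/(2*(⅙))) = (1 + u)*(-2 - 1/⅓) = (1 + u)*(-2 - 1*3) = (1 + u)*(-2 - 3) = (1 + u)*(-5) = -5 - 5*u)
(Z(-5, (0 - 3) + 1) + 60)*(-43) = ((-5 - 5*((0 - 3) + 1)) + 60)*(-43) = ((-5 - 5*(-3 + 1)) + 60)*(-43) = ((-5 - 5*(-2)) + 60)*(-43) = ((-5 + 10) + 60)*(-43) = (5 + 60)*(-43) = 65*(-43) = -2795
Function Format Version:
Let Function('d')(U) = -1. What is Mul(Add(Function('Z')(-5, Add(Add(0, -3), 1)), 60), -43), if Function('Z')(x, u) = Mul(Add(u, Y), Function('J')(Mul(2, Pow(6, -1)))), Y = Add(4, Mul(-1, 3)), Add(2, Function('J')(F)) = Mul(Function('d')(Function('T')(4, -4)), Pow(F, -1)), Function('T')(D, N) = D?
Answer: -2795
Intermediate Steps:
Function('J')(F) = Add(-2, Mul(-1, Pow(F, -1)))
Y = 1 (Y = Add(4, -3) = 1)
Function('Z')(x, u) = Add(-5, Mul(-5, u)) (Function('Z')(x, u) = Mul(Add(u, 1), Add(-2, Mul(-1, Pow(Mul(2, Pow(6, -1)), -1)))) = Mul(Add(1, u), Add(-2, Mul(-1, Pow(Mul(2, Rational(1, 6)), -1)))) = Mul(Add(1, u), Add(-2, Mul(-1, Pow(Rational(1, 3), -1)))) = Mul(Add(1, u), Add(-2, Mul(-1, 3))) = Mul(Add(1, u), Add(-2, -3)) = Mul(Add(1, u), -5) = Add(-5, Mul(-5, u)))
Mul(Add(Function('Z')(-5, Add(Add(0, -3), 1)), 60), -43) = Mul(Add(Add(-5, Mul(-5, Add(Add(0, -3), 1))), 60), -43) = Mul(Add(Add(-5, Mul(-5, Add(-3, 1))), 60), -43) = Mul(Add(Add(-5, Mul(-5, -2)), 60), -43) = Mul(Add(Add(-5, 10), 60), -43) = Mul(Add(5, 60), -43) = Mul(65, -43) = -2795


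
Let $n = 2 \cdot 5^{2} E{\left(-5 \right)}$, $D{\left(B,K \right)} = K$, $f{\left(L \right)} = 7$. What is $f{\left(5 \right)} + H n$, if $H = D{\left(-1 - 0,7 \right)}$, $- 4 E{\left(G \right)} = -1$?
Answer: $\frac{189}{2} \approx 94.5$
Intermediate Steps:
$E{\left(G \right)} = \frac{1}{4}$ ($E{\left(G \right)} = \left(- \frac{1}{4}\right) \left(-1\right) = \frac{1}{4}$)
$H = 7$
$n = \frac{25}{2}$ ($n = 2 \cdot 5^{2} \cdot \frac{1}{4} = 2 \cdot 25 \cdot \frac{1}{4} = 50 \cdot \frac{1}{4} = \frac{25}{2} \approx 12.5$)
$f{\left(5 \right)} + H n = 7 + 7 \cdot \frac{25}{2} = 7 + \frac{175}{2} = \frac{189}{2}$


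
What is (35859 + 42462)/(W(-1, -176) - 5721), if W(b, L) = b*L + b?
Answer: -78321/5546 ≈ -14.122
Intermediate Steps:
W(b, L) = b + L*b (W(b, L) = L*b + b = b + L*b)
(35859 + 42462)/(W(-1, -176) - 5721) = (35859 + 42462)/(-(1 - 176) - 5721) = 78321/(-1*(-175) - 5721) = 78321/(175 - 5721) = 78321/(-5546) = 78321*(-1/5546) = -78321/5546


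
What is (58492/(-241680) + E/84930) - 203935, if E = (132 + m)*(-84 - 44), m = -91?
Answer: -122396259161/600172 ≈ -2.0394e+5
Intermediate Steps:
E = -5248 (E = (132 - 91)*(-84 - 44) = 41*(-128) = -5248)
(58492/(-241680) + E/84930) - 203935 = (58492/(-241680) - 5248/84930) - 203935 = (58492*(-1/241680) - 5248*1/84930) - 203935 = (-14623/60420 - 2624/42465) - 203935 = -182341/600172 - 203935 = -122396259161/600172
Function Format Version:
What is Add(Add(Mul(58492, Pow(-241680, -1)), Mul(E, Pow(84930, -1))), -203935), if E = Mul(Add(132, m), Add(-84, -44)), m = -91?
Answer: Rational(-122396259161, 600172) ≈ -2.0394e+5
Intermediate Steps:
E = -5248 (E = Mul(Add(132, -91), Add(-84, -44)) = Mul(41, -128) = -5248)
Add(Add(Mul(58492, Pow(-241680, -1)), Mul(E, Pow(84930, -1))), -203935) = Add(Add(Mul(58492, Pow(-241680, -1)), Mul(-5248, Pow(84930, -1))), -203935) = Add(Add(Mul(58492, Rational(-1, 241680)), Mul(-5248, Rational(1, 84930))), -203935) = Add(Add(Rational(-14623, 60420), Rational(-2624, 42465)), -203935) = Add(Rational(-182341, 600172), -203935) = Rational(-122396259161, 600172)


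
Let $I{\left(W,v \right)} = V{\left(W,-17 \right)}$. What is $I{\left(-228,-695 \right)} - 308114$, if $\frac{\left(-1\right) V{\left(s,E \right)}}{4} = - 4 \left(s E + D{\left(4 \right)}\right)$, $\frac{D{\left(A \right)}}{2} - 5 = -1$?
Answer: $-245970$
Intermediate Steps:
$D{\left(A \right)} = 8$ ($D{\left(A \right)} = 10 + 2 \left(-1\right) = 10 - 2 = 8$)
$V{\left(s,E \right)} = 128 + 16 E s$ ($V{\left(s,E \right)} = - 4 \left(- 4 \left(s E + 8\right)\right) = - 4 \left(- 4 \left(E s + 8\right)\right) = - 4 \left(- 4 \left(8 + E s\right)\right) = - 4 \left(-32 - 4 E s\right) = 128 + 16 E s$)
$I{\left(W,v \right)} = 128 - 272 W$ ($I{\left(W,v \right)} = 128 + 16 \left(-17\right) W = 128 - 272 W$)
$I{\left(-228,-695 \right)} - 308114 = \left(128 - -62016\right) - 308114 = \left(128 + 62016\right) - 308114 = 62144 - 308114 = -245970$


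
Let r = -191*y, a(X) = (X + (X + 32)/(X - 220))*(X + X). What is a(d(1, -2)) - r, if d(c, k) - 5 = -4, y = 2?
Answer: 28010/73 ≈ 383.70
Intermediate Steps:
d(c, k) = 1 (d(c, k) = 5 - 4 = 1)
a(X) = 2*X*(X + (32 + X)/(-220 + X)) (a(X) = (X + (32 + X)/(-220 + X))*(2*X) = 2*X*(X + (32 + X)/(-220 + X)))
r = -382 (r = -191*2 = -382)
a(d(1, -2)) - r = 2*1*(32 + 1² - 219*1)/(-220 + 1) - 1*(-382) = 2*1*(32 + 1 - 219)/(-219) + 382 = 2*1*(-1/219)*(-186) + 382 = 124/73 + 382 = 28010/73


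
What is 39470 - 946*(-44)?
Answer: 81094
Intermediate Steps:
39470 - 946*(-44) = 39470 + 41624 = 81094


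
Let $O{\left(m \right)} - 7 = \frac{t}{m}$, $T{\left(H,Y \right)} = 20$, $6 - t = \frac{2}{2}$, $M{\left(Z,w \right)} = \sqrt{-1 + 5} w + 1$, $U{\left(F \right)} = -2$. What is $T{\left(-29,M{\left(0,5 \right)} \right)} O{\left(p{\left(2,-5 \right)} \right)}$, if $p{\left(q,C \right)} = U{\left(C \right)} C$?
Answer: $150$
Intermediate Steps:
$M{\left(Z,w \right)} = 1 + 2 w$ ($M{\left(Z,w \right)} = \sqrt{4} w + 1 = 2 w + 1 = 1 + 2 w$)
$t = 5$ ($t = 6 - \frac{2}{2} = 6 - 2 \cdot \frac{1}{2} = 6 - 1 = 5$)
$p{\left(q,C \right)} = - 2 C$
$O{\left(m \right)} = 7 + \frac{5}{m}$
$T{\left(-29,M{\left(0,5 \right)} \right)} O{\left(p{\left(2,-5 \right)} \right)} = 20 \left(7 + \frac{5}{\left(-2\right) \left(-5\right)}\right) = 20 \left(7 + \frac{5}{10}\right) = 20 \left(7 + 5 \cdot \frac{1}{10}\right) = 20 \left(7 + \frac{1}{2}\right) = 20 \cdot \frac{15}{2} = 150$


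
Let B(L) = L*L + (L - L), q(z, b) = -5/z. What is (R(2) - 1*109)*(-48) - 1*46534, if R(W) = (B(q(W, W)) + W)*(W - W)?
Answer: -41302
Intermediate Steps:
B(L) = L² (B(L) = L² + 0 = L²)
R(W) = 0 (R(W) = ((-5/W)² + W)*(W - W) = (25/W² + W)*0 = (W + 25/W²)*0 = 0)
(R(2) - 1*109)*(-48) - 1*46534 = (0 - 1*109)*(-48) - 1*46534 = (0 - 109)*(-48) - 46534 = -109*(-48) - 46534 = 5232 - 46534 = -41302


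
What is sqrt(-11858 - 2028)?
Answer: I*sqrt(13886) ≈ 117.84*I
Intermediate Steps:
sqrt(-11858 - 2028) = sqrt(-13886) = I*sqrt(13886)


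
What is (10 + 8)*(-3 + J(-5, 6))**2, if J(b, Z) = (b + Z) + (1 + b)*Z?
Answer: 12168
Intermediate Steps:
J(b, Z) = Z + b + Z*(1 + b) (J(b, Z) = (Z + b) + Z*(1 + b) = Z + b + Z*(1 + b))
(10 + 8)*(-3 + J(-5, 6))**2 = (10 + 8)*(-3 + (-5 + 2*6 + 6*(-5)))**2 = 18*(-3 + (-5 + 12 - 30))**2 = 18*(-3 - 23)**2 = 18*(-26)**2 = 18*676 = 12168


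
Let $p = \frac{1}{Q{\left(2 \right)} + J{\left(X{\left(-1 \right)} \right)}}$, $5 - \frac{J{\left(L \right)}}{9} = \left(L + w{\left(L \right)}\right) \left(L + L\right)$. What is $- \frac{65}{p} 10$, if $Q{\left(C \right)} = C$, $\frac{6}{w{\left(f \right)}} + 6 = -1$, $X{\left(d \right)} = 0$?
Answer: $-30550$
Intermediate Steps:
$w{\left(f \right)} = - \frac{6}{7}$ ($w{\left(f \right)} = \frac{6}{-6 - 1} = \frac{6}{-7} = 6 \left(- \frac{1}{7}\right) = - \frac{6}{7}$)
$J{\left(L \right)} = 45 - 18 L \left(- \frac{6}{7} + L\right)$ ($J{\left(L \right)} = 45 - 9 \left(L - \frac{6}{7}\right) \left(L + L\right) = 45 - 9 \left(- \frac{6}{7} + L\right) 2 L = 45 - 9 \cdot 2 L \left(- \frac{6}{7} + L\right) = 45 - 18 L \left(- \frac{6}{7} + L\right)$)
$p = \frac{1}{47}$ ($p = \frac{1}{2 + \left(45 - 18 \cdot 0^{2} + \frac{108}{7} \cdot 0\right)} = \frac{1}{2 + \left(45 - 0 + 0\right)} = \frac{1}{2 + \left(45 + 0 + 0\right)} = \frac{1}{2 + 45} = \frac{1}{47} \approx 0.021277$)
$- \frac{65}{p} 10 = - 65 \frac{1}{\frac{1}{47}} \cdot 10 = \left(-65\right) 47 \cdot 10 = \left(-3055\right) 10 = -30550$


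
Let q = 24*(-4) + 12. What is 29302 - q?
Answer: 29386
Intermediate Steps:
q = -84 (q = -96 + 12 = -84)
29302 - q = 29302 - 1*(-84) = 29302 + 84 = 29386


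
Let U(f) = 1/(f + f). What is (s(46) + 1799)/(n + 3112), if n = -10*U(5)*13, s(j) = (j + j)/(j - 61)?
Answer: 26893/46485 ≈ 0.57853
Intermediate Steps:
U(f) = 1/(2*f)
s(j) = 2*j/(-61 + j) (s(j) = (2*j)/(-61 + j) = 2*j/(-61 + j))
n = -13 (n = -5/5*13 = -10*⅒*13 = -1*13 = -13)
(s(46) + 1799)/(n + 3112) = (2*46/(-61 + 46) + 1799)/(-13 + 3112) = (2*46/(-15) + 1799)/3099 = (2*46*(-1/15) + 1799)*(1/3099) = (-92/15 + 1799)*(1/3099) = (26893/15)*(1/3099) = 26893/46485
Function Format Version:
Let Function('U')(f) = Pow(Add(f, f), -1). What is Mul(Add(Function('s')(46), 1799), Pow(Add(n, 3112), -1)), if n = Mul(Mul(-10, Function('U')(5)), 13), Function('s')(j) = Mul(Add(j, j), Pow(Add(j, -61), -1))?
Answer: Rational(26893, 46485) ≈ 0.57853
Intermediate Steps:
Function('U')(f) = Mul(Rational(1, 2), Pow(f, -1)) (Function('U')(f) = Pow(Mul(2, f), -1) = Mul(Rational(1, 2), Pow(f, -1)))
Function('s')(j) = Mul(2, j, Pow(Add(-61, j), -1)) (Function('s')(j) = Mul(Mul(2, j), Pow(Add(-61, j), -1)) = Mul(2, j, Pow(Add(-61, j), -1)))
n = -13 (n = Mul(Mul(-10, Mul(Rational(1, 2), Pow(5, -1))), 13) = Mul(Mul(-10, Mul(Rational(1, 2), Rational(1, 5))), 13) = Mul(Mul(-10, Rational(1, 10)), 13) = Mul(-1, 13) = -13)
Mul(Add(Function('s')(46), 1799), Pow(Add(n, 3112), -1)) = Mul(Add(Mul(2, 46, Pow(Add(-61, 46), -1)), 1799), Pow(Add(-13, 3112), -1)) = Mul(Add(Mul(2, 46, Pow(-15, -1)), 1799), Pow(3099, -1)) = Mul(Add(Mul(2, 46, Rational(-1, 15)), 1799), Rational(1, 3099)) = Mul(Add(Rational(-92, 15), 1799), Rational(1, 3099)) = Mul(Rational(26893, 15), Rational(1, 3099)) = Rational(26893, 46485)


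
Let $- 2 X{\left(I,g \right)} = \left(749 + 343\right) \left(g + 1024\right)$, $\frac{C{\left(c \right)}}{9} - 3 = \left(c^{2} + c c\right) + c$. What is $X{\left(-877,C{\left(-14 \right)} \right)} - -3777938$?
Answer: $1346600$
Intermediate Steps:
$C{\left(c \right)} = 27 + 9 c + 18 c^{2}$ ($C{\left(c \right)} = 27 + 9 \left(\left(c^{2} + c c\right) + c\right) = 27 + 9 \left(\left(c^{2} + c^{2}\right) + c\right) = 27 + 9 \left(2 c^{2} + c\right) = 27 + 9 \left(c + 2 c^{2}\right) = 27 + \left(9 c + 18 c^{2}\right) = 27 + 9 c + 18 c^{2}$)
$X{\left(I,g \right)} = -559104 - 546 g$ ($X{\left(I,g \right)} = - \frac{\left(749 + 343\right) \left(g + 1024\right)}{2} = - \frac{1092 \left(1024 + g\right)}{2} = - \frac{1118208 + 1092 g}{2} = -559104 - 546 g$)
$X{\left(-877,C{\left(-14 \right)} \right)} - -3777938 = \left(-559104 - 546 \left(27 + 9 \left(-14\right) + 18 \left(-14\right)^{2}\right)\right) - -3777938 = \left(-559104 - 546 \left(27 - 126 + 18 \cdot 196\right)\right) + 3777938 = \left(-559104 - 546 \left(27 - 126 + 3528\right)\right) + 3777938 = \left(-559104 - 1872234\right) + 3777938 = -2431338 + 3777938 = 1346600$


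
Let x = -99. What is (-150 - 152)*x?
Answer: 29898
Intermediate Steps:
(-150 - 152)*x = (-150 - 152)*(-99) = -302*(-99) = 29898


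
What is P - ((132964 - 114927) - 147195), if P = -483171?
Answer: -354013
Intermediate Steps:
P - ((132964 - 114927) - 147195) = -483171 - ((132964 - 114927) - 147195) = -483171 - (18037 - 147195) = -483171 - 1*(-129158) = -483171 + 129158 = -354013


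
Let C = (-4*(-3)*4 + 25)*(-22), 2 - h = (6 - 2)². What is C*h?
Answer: 22484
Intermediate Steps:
h = -14 (h = 2 - (6 - 2)² = 2 - 1*4² = 2 - 1*16 = 2 - 16 = -14)
C = -1606 (C = (12*4 + 25)*(-22) = (48 + 25)*(-22) = 73*(-22) = -1606)
C*h = -1606*(-14) = 22484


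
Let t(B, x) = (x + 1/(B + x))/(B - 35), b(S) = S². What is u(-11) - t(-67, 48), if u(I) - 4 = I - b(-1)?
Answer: -14593/1938 ≈ -7.5299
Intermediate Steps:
t(B, x) = (x + 1/(B + x))/(-35 + B)
u(I) = 3 + I (u(I) = 4 + (I - 1*(-1)²) = 4 + (I - 1*1) = 4 + (I - 1) = 4 + (-1 + I) = 3 + I)
u(-11) - t(-67, 48) = (3 - 11) - (1 + 48² - 67*48)/((-67)² - 35*(-67) - 35*48 - 67*48) = -8 - (1 + 2304 - 3216)/(4489 + 2345 - 1680 - 3216) = -8 - (-911)/1938 = -8 - 1*(-911/1938) = -8 + 911/1938 = -14593/1938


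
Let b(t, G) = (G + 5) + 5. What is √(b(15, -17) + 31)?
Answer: 2*√6 ≈ 4.8990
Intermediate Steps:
b(t, G) = 10 + G (b(t, G) = (5 + G) + 5 = 10 + G)
√(b(15, -17) + 31) = √((10 - 17) + 31) = √(-7 + 31) = √24 = 2*√6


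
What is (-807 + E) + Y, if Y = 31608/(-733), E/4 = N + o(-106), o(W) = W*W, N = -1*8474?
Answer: 7475045/733 ≈ 10198.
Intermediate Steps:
N = -8474
o(W) = W**2
E = 11048 (E = 4*(-8474 + (-106)**2) = 4*(-8474 + 11236) = 4*2762 = 11048)
Y = -31608/733 (Y = 31608*(-1/733) = -31608/733 ≈ -43.121)
(-807 + E) + Y = (-807 + 11048) - 31608/733 = 10241 - 31608/733 = 7475045/733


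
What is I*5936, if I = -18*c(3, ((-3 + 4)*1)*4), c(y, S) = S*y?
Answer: -1282176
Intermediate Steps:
I = -216 (I = -18*((-3 + 4)*1)*4*3 = -18*(1*1)*4*3 = -18*1*4*3 = -72*3 = -18*12 = -216)
I*5936 = -216*5936 = -1282176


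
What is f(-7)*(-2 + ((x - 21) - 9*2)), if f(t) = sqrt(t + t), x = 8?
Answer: -33*I*sqrt(14) ≈ -123.47*I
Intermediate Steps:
f(t) = sqrt(2)*sqrt(t) (f(t) = sqrt(2*t) = sqrt(2)*sqrt(t))
f(-7)*(-2 + ((x - 21) - 9*2)) = (sqrt(2)*sqrt(-7))*(-2 + ((8 - 21) - 9*2)) = (sqrt(2)*(I*sqrt(7)))*(-2 + (-13 - 18)) = (I*sqrt(14))*(-2 - 31) = (I*sqrt(14))*(-33) = -33*I*sqrt(14)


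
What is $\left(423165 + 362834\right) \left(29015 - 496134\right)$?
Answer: $-367155066881$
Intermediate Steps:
$\left(423165 + 362834\right) \left(29015 - 496134\right) = 785999 \left(-467119\right) = -367155066881$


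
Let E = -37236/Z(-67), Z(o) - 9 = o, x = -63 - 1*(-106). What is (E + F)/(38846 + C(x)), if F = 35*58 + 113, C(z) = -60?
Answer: 2785/38786 ≈ 0.071804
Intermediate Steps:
x = 43 (x = -63 + 106 = 43)
Z(o) = 9 + o
E = 642 (E = -37236/(9 - 67) = -37236/(-58) = -37236*(-1/58) = 642)
F = 2143 (F = 2030 + 113 = 2143)
(E + F)/(38846 + C(x)) = (642 + 2143)/(38846 - 60) = 2785/38786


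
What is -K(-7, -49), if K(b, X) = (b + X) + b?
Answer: 63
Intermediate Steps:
K(b, X) = X + 2*b (K(b, X) = (X + b) + b = X + 2*b)
-K(-7, -49) = -(-49 + 2*(-7)) = -(-49 - 14) = -1*(-63) = 63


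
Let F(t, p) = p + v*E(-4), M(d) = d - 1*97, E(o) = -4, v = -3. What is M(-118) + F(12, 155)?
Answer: -48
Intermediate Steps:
M(d) = -97 + d (M(d) = d - 97 = -97 + d)
F(t, p) = 12 + p (F(t, p) = p - 3*(-4) = p + 12 = 12 + p)
M(-118) + F(12, 155) = (-97 - 118) + (12 + 155) = -215 + 167 = -48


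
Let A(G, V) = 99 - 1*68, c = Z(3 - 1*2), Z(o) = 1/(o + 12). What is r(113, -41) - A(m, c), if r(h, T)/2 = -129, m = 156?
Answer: -289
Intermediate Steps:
r(h, T) = -258 (r(h, T) = 2*(-129) = -258)
Z(o) = 1/(12 + o)
c = 1/13 (c = 1/(12 + (3 - 1*2)) = 1/(12 + (3 - 2)) = 1/(12 + 1) = 1/13 ≈ 0.076923)
A(G, V) = 31 (A(G, V) = 99 - 68 = 31)
r(113, -41) - A(m, c) = -258 - 1*31 = -258 - 31 = -289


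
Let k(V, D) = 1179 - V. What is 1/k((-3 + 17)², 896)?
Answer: 1/983 ≈ 0.0010173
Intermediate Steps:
1/k((-3 + 17)², 896) = 1/(1179 - (-3 + 17)²) = 1/(1179 - 1*14²) = 1/(1179 - 1*196) = 1/(1179 - 196) = 1/983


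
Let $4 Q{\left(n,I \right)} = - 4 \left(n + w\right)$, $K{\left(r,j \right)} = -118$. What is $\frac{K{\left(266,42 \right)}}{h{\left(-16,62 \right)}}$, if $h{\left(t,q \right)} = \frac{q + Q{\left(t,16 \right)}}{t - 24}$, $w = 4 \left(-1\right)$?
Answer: $\frac{2360}{41} \approx 57.561$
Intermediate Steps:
$w = -4$
$Q{\left(n,I \right)} = 4 - n$ ($Q{\left(n,I \right)} = \frac{\left(-4\right) \left(n - 4\right)}{4} = \frac{\left(-4\right) \left(-4 + n\right)}{4} = \frac{16 - 4 n}{4} = 4 - n$)
$h{\left(t,q \right)} = \frac{4 + q - t}{-24 + t}$ ($h{\left(t,q \right)} = \frac{q - \left(-4 + t\right)}{t - 24} = \frac{4 + q - t}{-24 + t}$)
$\frac{K{\left(266,42 \right)}}{h{\left(-16,62 \right)}} = - \frac{118}{\frac{1}{-24 - 16} \left(4 + 62 - -16\right)} = - \frac{118}{\frac{1}{-40} \left(4 + 62 + 16\right)} = - \frac{118}{\left(- \frac{1}{40}\right) 82} = - \frac{118}{- \frac{41}{20}} = \left(-118\right) \left(- \frac{20}{41}\right) = \frac{2360}{41}$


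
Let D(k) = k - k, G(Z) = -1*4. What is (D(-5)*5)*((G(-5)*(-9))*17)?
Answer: 0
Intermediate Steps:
G(Z) = -4
D(k) = 0
(D(-5)*5)*((G(-5)*(-9))*17) = (0*5)*(-4*(-9)*17) = 0*(36*17) = 0*612 = 0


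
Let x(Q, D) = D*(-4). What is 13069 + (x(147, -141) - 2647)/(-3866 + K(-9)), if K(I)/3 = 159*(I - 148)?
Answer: 1029251178/78755 ≈ 13069.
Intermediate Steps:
K(I) = -70596 + 477*I (K(I) = 3*(159*(I - 148)) = 3*(159*(-148 + I)) = 3*(-23532 + 159*I) = -70596 + 477*I)
x(Q, D) = -4*D
13069 + (x(147, -141) - 2647)/(-3866 + K(-9)) = 13069 + (-4*(-141) - 2647)/(-3866 + (-70596 + 477*(-9))) = 13069 + (564 - 2647)/(-3866 + (-70596 - 4293)) = 13069 - 2083/(-3866 - 74889) = 13069 - 2083/(-78755) = 13069 - 2083*(-1/78755) = 13069 + 2083/78755 = 1029251178/78755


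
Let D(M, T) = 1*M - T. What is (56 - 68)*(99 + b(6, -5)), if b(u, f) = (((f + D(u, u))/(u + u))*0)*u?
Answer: -1188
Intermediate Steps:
D(M, T) = M - T
b(u, f) = 0 (b(u, f) = (((f + (u - u))/(u + u))*0)*u = (((f + 0)/((2*u)))*0)*u = ((f*(1/(2*u)))*0)*u = ((f/(2*u))*0)*u = 0*u = 0)
(56 - 68)*(99 + b(6, -5)) = (56 - 68)*(99 + 0) = -12*99 = -1188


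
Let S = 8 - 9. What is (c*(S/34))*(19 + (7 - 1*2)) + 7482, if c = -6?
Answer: 127266/17 ≈ 7486.2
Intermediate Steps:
S = -1
(c*(S/34))*(19 + (7 - 1*2)) + 7482 = (-(-6)/34)*(19 + (7 - 1*2)) + 7482 = (-(-6)/34)*(19 + (7 - 2)) + 7482 = (-6*(-1/34))*(19 + 5) + 7482 = (3/17)*24 + 7482 = 72/17 + 7482 = 127266/17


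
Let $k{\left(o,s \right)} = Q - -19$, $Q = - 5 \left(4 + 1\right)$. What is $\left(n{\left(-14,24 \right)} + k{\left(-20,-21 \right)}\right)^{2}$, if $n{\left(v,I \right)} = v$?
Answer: $400$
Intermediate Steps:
$Q = -25$ ($Q = \left(-5\right) 5 = -25$)
$k{\left(o,s \right)} = -6$ ($k{\left(o,s \right)} = -25 - -19 = -25 + 19 = -6$)
$\left(n{\left(-14,24 \right)} + k{\left(-20,-21 \right)}\right)^{2} = \left(-14 - 6\right)^{2} = \left(-20\right)^{2} = 400$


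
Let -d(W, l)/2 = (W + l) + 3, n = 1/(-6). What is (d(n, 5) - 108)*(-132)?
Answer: 16324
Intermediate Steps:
n = -⅙ ≈ -0.16667
d(W, l) = -6 - 2*W - 2*l (d(W, l) = -2*((W + l) + 3) = -2*(3 + W + l) = -6 - 2*W - 2*l)
(d(n, 5) - 108)*(-132) = ((-6 - 2*(-⅙) - 2*5) - 108)*(-132) = ((-6 + ⅓ - 10) - 108)*(-132) = (-47/3 - 108)*(-132) = -371/3*(-132) = 16324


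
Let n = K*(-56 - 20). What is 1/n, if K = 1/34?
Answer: -17/38 ≈ -0.44737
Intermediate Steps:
K = 1/34 ≈ 0.029412
n = -38/17 (n = (-56 - 20)/34 = (1/34)*(-76) = -38/17 ≈ -2.2353)
1/n = 1/(-38/17) = -17/38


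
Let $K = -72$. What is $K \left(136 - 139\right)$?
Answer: $216$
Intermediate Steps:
$K \left(136 - 139\right) = - 72 \left(136 - 139\right) = \left(-72\right) \left(-3\right) = 216$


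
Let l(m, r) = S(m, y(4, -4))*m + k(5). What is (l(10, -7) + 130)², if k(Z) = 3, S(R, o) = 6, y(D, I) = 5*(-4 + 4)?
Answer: 37249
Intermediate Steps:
y(D, I) = 0 (y(D, I) = 5*0 = 0)
l(m, r) = 3 + 6*m (l(m, r) = 6*m + 3 = 3 + 6*m)
(l(10, -7) + 130)² = ((3 + 6*10) + 130)² = ((3 + 60) + 130)² = (63 + 130)² = 193² = 37249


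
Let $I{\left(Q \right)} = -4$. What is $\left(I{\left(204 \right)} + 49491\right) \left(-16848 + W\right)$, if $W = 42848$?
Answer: $1286662000$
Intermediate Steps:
$\left(I{\left(204 \right)} + 49491\right) \left(-16848 + W\right) = \left(-4 + 49491\right) \left(-16848 + 42848\right) = 49487 \cdot 26000 = 1286662000$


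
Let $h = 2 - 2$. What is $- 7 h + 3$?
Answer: $3$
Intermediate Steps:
$h = 0$
$- 7 h + 3 = \left(-7\right) 0 + 3 = 0 + 3 = 3$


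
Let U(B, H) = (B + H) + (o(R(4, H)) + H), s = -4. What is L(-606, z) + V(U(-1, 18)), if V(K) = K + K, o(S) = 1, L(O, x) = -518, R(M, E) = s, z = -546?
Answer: -446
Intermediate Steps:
R(M, E) = -4
U(B, H) = 1 + B + 2*H (U(B, H) = (B + H) + (1 + H) = 1 + B + 2*H)
V(K) = 2*K
L(-606, z) + V(U(-1, 18)) = -518 + 2*(1 - 1 + 2*18) = -518 + 2*(1 - 1 + 36) = -518 + 2*36 = -518 + 72 = -446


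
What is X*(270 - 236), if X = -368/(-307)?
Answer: 12512/307 ≈ 40.756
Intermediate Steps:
X = 368/307 (X = -368*(-1/307) = 368/307 ≈ 1.1987)
X*(270 - 236) = 368*(270 - 236)/307 = (368/307)*34 = 12512/307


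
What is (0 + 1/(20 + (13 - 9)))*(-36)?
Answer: -3/2 ≈ -1.5000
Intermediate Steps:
(0 + 1/(20 + (13 - 9)))*(-36) = (0 + 1/(20 + 4))*(-36) = (0 + 1/24)*(-36) = (1/24)*(-36) = -3/2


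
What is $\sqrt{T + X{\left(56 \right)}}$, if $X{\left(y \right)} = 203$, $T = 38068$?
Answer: $\sqrt{38271} \approx 195.63$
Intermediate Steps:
$\sqrt{T + X{\left(56 \right)}} = \sqrt{38068 + 203} = \sqrt{38271}$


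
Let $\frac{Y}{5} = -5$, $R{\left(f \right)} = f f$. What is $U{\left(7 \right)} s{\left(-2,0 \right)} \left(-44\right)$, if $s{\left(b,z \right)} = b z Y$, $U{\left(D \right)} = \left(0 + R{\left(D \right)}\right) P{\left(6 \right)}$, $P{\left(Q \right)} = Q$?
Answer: $0$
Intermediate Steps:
$R{\left(f \right)} = f^{2}$
$Y = -25$ ($Y = 5 \left(-5\right) = -25$)
$U{\left(D \right)} = 6 D^{2}$ ($U{\left(D \right)} = \left(0 + D^{2}\right) 6 = D^{2} \cdot 6 = 6 D^{2}$)
$s{\left(b,z \right)} = - 25 b z$ ($s{\left(b,z \right)} = b z \left(-25\right) = - 25 b z$)
$U{\left(7 \right)} s{\left(-2,0 \right)} \left(-44\right) = 6 \cdot 7^{2} \left(\left(-25\right) \left(-2\right) 0\right) \left(-44\right) = 6 \cdot 49 \cdot 0 \left(-44\right) = 294 \cdot 0 \left(-44\right) = 0 \left(-44\right) = 0$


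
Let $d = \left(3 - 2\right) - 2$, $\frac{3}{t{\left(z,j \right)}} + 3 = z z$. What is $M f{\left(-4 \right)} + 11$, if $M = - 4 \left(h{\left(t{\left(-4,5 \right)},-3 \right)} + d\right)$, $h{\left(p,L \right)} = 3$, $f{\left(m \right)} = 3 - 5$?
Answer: $27$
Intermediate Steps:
$f{\left(m \right)} = -2$ ($f{\left(m \right)} = 3 - 5 = -2$)
$t{\left(z,j \right)} = \frac{3}{-3 + z^{2}}$ ($t{\left(z,j \right)} = \frac{3}{-3 + z z} = \frac{3}{-3 + z^{2}}$)
$d = -1$ ($d = 1 - 2 = -1$)
$M = -8$ ($M = - 4 \left(3 - 1\right) = \left(-4\right) 2 = -8$)
$M f{\left(-4 \right)} + 11 = \left(-8\right) \left(-2\right) + 11 = 16 + 11 = 27$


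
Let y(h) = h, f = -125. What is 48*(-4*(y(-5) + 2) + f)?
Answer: -5424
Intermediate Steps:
48*(-4*(y(-5) + 2) + f) = 48*(-4*(-5 + 2) - 125) = 48*(-4*(-3) - 125) = 48*(12 - 125) = 48*(-113) = -5424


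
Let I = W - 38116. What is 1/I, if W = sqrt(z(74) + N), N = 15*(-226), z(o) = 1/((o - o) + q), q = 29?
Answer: -1105364/42132152533 - I*sqrt(2850961)/42132152533 ≈ -2.6236e-5 - 4.0076e-8*I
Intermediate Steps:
z(o) = 1/29 (z(o) = 1/((o - o) + 29) = 1/(0 + 29) = 1/29)
N = -3390
W = I*sqrt(2850961)/29 (W = sqrt(1/29 - 3390) = sqrt(-98309/29) = I*sqrt(2850961)/29 ≈ 58.223*I)
I = -38116 + I*sqrt(2850961)/29 (I = I*sqrt(2850961)/29 - 38116 = -38116 + I*sqrt(2850961)/29 ≈ -38116.0 + 58.223*I)
1/I = 1/(-38116 + I*sqrt(2850961)/29)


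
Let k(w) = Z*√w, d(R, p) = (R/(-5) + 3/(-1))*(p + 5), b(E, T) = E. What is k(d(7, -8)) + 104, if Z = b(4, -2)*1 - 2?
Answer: 104 + 2*√330/5 ≈ 111.27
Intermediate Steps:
d(R, p) = (-3 - R/5)*(5 + p) (d(R, p) = (R*(-⅕) + 3*(-1))*(5 + p) = (-R/5 - 3)*(5 + p) = (-3 - R/5)*(5 + p))
Z = 2 (Z = 4*1 - 2 = 4 - 2 = 2)
k(w) = 2*√w
k(d(7, -8)) + 104 = 2*√(-15 - 1*7 - 3*(-8) - ⅕*7*(-8)) + 104 = 2*√(-15 - 7 + 24 + 56/5) + 104 = 2*√(66/5) + 104 = 2*(√330/5) + 104 = 2*√330/5 + 104 = 104 + 2*√330/5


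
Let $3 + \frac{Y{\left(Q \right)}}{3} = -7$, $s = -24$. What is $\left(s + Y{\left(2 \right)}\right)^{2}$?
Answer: $2916$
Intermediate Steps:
$Y{\left(Q \right)} = -30$ ($Y{\left(Q \right)} = -9 + 3 \left(-7\right) = -9 - 21 = -30$)
$\left(s + Y{\left(2 \right)}\right)^{2} = \left(-24 - 30\right)^{2} = \left(-54\right)^{2} = 2916$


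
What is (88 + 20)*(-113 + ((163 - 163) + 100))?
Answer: -1404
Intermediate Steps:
(88 + 20)*(-113 + ((163 - 163) + 100)) = 108*(-113 + (0 + 100)) = 108*(-113 + 100) = 108*(-13) = -1404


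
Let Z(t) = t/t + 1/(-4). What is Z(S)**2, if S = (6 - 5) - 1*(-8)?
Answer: 9/16 ≈ 0.56250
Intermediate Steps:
S = 9 (S = 1 + 8 = 9)
Z(t) = 3/4 (Z(t) = 1 + 1*(-1/4) = 1 - 1/4 = 3/4)
Z(S)**2 = (3/4)**2 = 9/16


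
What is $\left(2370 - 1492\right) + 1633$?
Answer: $2511$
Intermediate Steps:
$\left(2370 - 1492\right) + 1633 = 878 + 1633 = 2511$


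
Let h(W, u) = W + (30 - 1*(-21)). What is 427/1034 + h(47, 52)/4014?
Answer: 907655/2075238 ≈ 0.43737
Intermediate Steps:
h(W, u) = 51 + W (h(W, u) = W + (30 + 21) = W + 51 = 51 + W)
427/1034 + h(47, 52)/4014 = 427/1034 + (51 + 47)/4014 = 427*(1/1034) + 98*(1/4014) = 427/1034 + 49/2007 = 907655/2075238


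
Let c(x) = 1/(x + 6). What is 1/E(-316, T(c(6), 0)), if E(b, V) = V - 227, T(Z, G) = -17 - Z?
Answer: -12/2929 ≈ -0.0040970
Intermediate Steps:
c(x) = 1/(6 + x)
E(b, V) = -227 + V
1/E(-316, T(c(6), 0)) = 1/(-227 + (-17 - 1/(6 + 6))) = 1/(-227 + (-17 - 1/12)) = 1/(-227 - 205/12) = 1/(-2929/12) = -12/2929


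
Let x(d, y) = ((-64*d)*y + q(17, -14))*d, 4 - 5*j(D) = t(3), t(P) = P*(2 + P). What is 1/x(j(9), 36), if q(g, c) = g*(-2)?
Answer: -25/276914 ≈ -9.0281e-5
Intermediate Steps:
q(g, c) = -2*g
j(D) = -11/5 (j(D) = ⅘ - 3*(2 + 3)/5 = ⅘ - 3*5/5 = ⅘ - ⅕*15 = ⅘ - 3 = -11/5)
x(d, y) = d*(-34 - 64*d*y) (x(d, y) = ((-64*d)*y - 2*17)*d = (-64*d*y - 34)*d = (-34 - 64*d*y)*d = d*(-34 - 64*d*y))
1/x(j(9), 36) = 1/(-2*(-11/5)*(17 + 32*(-11/5)*36)) = 1/(-2*(-11/5)*(17 - 12672/5)) = 1/(-2*(-11/5)*(-12587/5)) = 1/(-276914/25) = -25/276914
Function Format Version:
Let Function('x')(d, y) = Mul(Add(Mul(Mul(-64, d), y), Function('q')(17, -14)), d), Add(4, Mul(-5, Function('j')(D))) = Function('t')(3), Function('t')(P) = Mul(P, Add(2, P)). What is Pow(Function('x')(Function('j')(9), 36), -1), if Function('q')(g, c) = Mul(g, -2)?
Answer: Rational(-25, 276914) ≈ -9.0281e-5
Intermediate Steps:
Function('q')(g, c) = Mul(-2, g)
Function('j')(D) = Rational(-11, 5) (Function('j')(D) = Add(Rational(4, 5), Mul(Rational(-1, 5), Mul(3, Add(2, 3)))) = Add(Rational(4, 5), Mul(Rational(-1, 5), Mul(3, 5))) = Add(Rational(4, 5), Mul(Rational(-1, 5), 15)) = Add(Rational(4, 5), -3) = Rational(-11, 5))
Function('x')(d, y) = Mul(d, Add(-34, Mul(-64, d, y))) (Function('x')(d, y) = Mul(Add(Mul(Mul(-64, d), y), Mul(-2, 17)), d) = Mul(Add(Mul(-64, d, y), -34), d) = Mul(Add(-34, Mul(-64, d, y)), d) = Mul(d, Add(-34, Mul(-64, d, y))))
Pow(Function('x')(Function('j')(9), 36), -1) = Pow(Mul(-2, Rational(-11, 5), Add(17, Mul(32, Rational(-11, 5), 36))), -1) = Pow(Mul(-2, Rational(-11, 5), Add(17, Rational(-12672, 5))), -1) = Pow(Mul(-2, Rational(-11, 5), Rational(-12587, 5)), -1) = Pow(Rational(-276914, 25), -1) = Rational(-25, 276914)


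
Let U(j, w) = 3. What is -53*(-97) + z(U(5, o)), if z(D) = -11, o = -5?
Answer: 5130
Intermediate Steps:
-53*(-97) + z(U(5, o)) = -53*(-97) - 11 = 5141 - 11 = 5130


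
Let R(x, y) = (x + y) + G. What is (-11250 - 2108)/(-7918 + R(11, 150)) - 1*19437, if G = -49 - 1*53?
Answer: -152742025/7859 ≈ -19435.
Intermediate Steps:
G = -102 (G = -49 - 53 = -102)
R(x, y) = -102 + x + y (R(x, y) = (x + y) - 102 = -102 + x + y)
(-11250 - 2108)/(-7918 + R(11, 150)) - 1*19437 = (-11250 - 2108)/(-7918 + (-102 + 11 + 150)) - 1*19437 = -13358/(-7918 + 59) - 19437 = -13358/(-7859) - 19437 = -13358*(-1/7859) - 19437 = 13358/7859 - 19437 = -152742025/7859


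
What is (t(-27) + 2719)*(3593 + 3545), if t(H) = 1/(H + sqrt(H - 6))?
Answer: 2464812073/127 - 3569*I*sqrt(33)/381 ≈ 1.9408e+7 - 53.812*I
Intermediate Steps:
t(H) = 1/(H + sqrt(-6 + H))
(t(-27) + 2719)*(3593 + 3545) = (1/(-27 + sqrt(-6 - 27)) + 2719)*(3593 + 3545) = (1/(-27 + sqrt(-33)) + 2719)*7138 = (1/(-27 + I*sqrt(33)) + 2719)*7138 = (2719 + 1/(-27 + I*sqrt(33)))*7138 = 19408222 + 7138/(-27 + I*sqrt(33))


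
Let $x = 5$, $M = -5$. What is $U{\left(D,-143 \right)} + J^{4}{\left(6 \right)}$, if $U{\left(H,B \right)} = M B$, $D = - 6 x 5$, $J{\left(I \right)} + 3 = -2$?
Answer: $1340$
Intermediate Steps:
$J{\left(I \right)} = -5$ ($J{\left(I \right)} = -3 - 2 = -5$)
$D = -150$ ($D = \left(-6\right) 5 \cdot 5 = \left(-30\right) 5 = -150$)
$U{\left(H,B \right)} = - 5 B$
$U{\left(D,-143 \right)} + J^{4}{\left(6 \right)} = \left(-5\right) \left(-143\right) + \left(-5\right)^{4} = 715 + 625 = 1340$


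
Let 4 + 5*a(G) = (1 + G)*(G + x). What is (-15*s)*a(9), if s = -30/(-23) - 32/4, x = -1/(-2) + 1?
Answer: 46662/23 ≈ 2028.8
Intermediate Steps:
x = 3/2 (x = -1*(-½) + 1 = ½ + 1 = 3/2 ≈ 1.5000)
a(G) = -⅘ + (1 + G)*(3/2 + G)/5 (a(G) = -⅘ + ((1 + G)*(G + 3/2))/5 = -⅘ + ((1 + G)*(3/2 + G))/5 = -⅘ + (1 + G)*(3/2 + G)/5)
s = -154/23 (s = -30*(-1/23) - 32*¼ = 30/23 - 8 = -154/23 ≈ -6.6956)
(-15*s)*a(9) = (-15*(-154/23))*(-½ + (½)*9 + (⅕)*9²) = 2310*(-½ + 9/2 + (⅕)*81)/23 = 2310*(-½ + 9/2 + 81/5)/23 = (2310/23)*(101/5) = 46662/23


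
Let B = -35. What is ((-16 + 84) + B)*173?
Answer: 5709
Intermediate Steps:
((-16 + 84) + B)*173 = ((-16 + 84) - 35)*173 = (68 - 35)*173 = 33*173 = 5709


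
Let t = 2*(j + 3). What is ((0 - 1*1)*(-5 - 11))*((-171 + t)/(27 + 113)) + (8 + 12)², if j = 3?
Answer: 13364/35 ≈ 381.83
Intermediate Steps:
t = 12 (t = 2*(3 + 3) = 2*6 = 12)
((0 - 1*1)*(-5 - 11))*((-171 + t)/(27 + 113)) + (8 + 12)² = ((0 - 1*1)*(-5 - 11))*((-171 + 12)/(27 + 113)) + (8 + 12)² = ((0 - 1)*(-16))*(-159/140) + 20² = (-1*(-16))*(-159*1/140) + 400 = 16*(-159/140) + 400 = -636/35 + 400 = 13364/35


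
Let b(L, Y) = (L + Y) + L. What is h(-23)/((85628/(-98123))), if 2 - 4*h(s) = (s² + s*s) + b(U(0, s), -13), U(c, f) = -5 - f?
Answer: 105874717/342512 ≈ 309.11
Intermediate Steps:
b(L, Y) = Y + 2*L
h(s) = 25/4 + s/2 - s²/2 (h(s) = ½ - ((s² + s*s) + (-13 + 2*(-5 - s)))/4 = ½ - ((s² + s²) + (-13 + (-10 - 2*s)))/4 = ½ - (2*s² + (-23 - 2*s))/4 = ½ - (-23 - 2*s + 2*s²)/4 = ½ + (23/4 + s/2 - s²/2) = 25/4 + s/2 - s²/2)
h(-23)/((85628/(-98123))) = (25/4 + (½)*(-23) - ½*(-23)²)/((85628/(-98123))) = (25/4 - 23/2 - ½*529)/((85628*(-1/98123))) = (25/4 - 23/2 - 529/2)/(-85628/98123) = -1079/4*(-98123/85628) = 105874717/342512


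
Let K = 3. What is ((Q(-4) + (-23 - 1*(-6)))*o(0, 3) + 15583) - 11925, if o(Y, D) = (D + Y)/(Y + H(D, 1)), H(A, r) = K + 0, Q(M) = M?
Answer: 3637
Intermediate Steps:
H(A, r) = 3 (H(A, r) = 3 + 0 = 3)
o(Y, D) = (D + Y)/(3 + Y) (o(Y, D) = (D + Y)/(Y + 3) = (D + Y)/(3 + Y))
((Q(-4) + (-23 - 1*(-6)))*o(0, 3) + 15583) - 11925 = ((-4 + (-23 - 1*(-6)))*((3 + 0)/(3 + 0)) + 15583) - 11925 = ((-4 + (-23 + 6))*(3/3) + 15583) - 11925 = ((-4 - 17)*((1/3)*3) + 15583) - 11925 = (-21*1 + 15583) - 11925 = (-21 + 15583) - 11925 = 15562 - 11925 = 3637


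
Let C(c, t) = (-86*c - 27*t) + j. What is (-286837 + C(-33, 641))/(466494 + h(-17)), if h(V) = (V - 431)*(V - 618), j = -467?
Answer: -301773/750974 ≈ -0.40184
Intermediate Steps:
C(c, t) = -467 - 86*c - 27*t (C(c, t) = (-86*c - 27*t) - 467 = -467 - 86*c - 27*t)
h(V) = (-618 + V)*(-431 + V) (h(V) = (-431 + V)*(-618 + V) = (-618 + V)*(-431 + V))
(-286837 + C(-33, 641))/(466494 + h(-17)) = (-286837 + (-467 - 86*(-33) - 27*641))/(466494 + (266358 + (-17)² - 1049*(-17))) = (-286837 + (-467 + 2838 - 17307))/(466494 + (266358 + 289 + 17833)) = (-286837 - 14936)/(466494 + 284480) = -301773/750974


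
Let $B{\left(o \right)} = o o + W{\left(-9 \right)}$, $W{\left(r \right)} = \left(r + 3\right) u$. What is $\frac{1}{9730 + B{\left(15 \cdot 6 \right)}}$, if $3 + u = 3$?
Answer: $\frac{1}{17830} \approx 5.6085 \cdot 10^{-5}$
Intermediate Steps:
$u = 0$ ($u = -3 + 3 = 0$)
$W{\left(r \right)} = 0$ ($W{\left(r \right)} = \left(r + 3\right) 0 = \left(3 + r\right) 0 = 0$)
$B{\left(o \right)} = o^{2}$ ($B{\left(o \right)} = o o + 0 = o^{2} + 0 = o^{2}$)
$\frac{1}{9730 + B{\left(15 \cdot 6 \right)}} = \frac{1}{9730 + \left(15 \cdot 6\right)^{2}} = \frac{1}{9730 + 90^{2}} = \frac{1}{9730 + 8100} = \frac{1}{17830}$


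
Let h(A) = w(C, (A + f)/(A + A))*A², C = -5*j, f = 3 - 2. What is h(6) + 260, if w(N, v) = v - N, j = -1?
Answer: 101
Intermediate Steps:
f = 1
C = 5 (C = -5*(-1) = 5)
h(A) = A²*(-5 + (1 + A)/(2*A)) (h(A) = ((A + 1)/(A + A) - 1*5)*A² = ((1 + A)/((2*A)) - 5)*A² = ((1 + A)*(1/(2*A)) - 5)*A² = ((1 + A)/(2*A) - 5)*A² = (-5 + (1 + A)/(2*A))*A² = A²*(-5 + (1 + A)/(2*A)))
h(6) + 260 = (½)*6*(1 - 9*6) + 260 = (½)*6*(1 - 54) + 260 = (½)*6*(-53) + 260 = -159 + 260 = 101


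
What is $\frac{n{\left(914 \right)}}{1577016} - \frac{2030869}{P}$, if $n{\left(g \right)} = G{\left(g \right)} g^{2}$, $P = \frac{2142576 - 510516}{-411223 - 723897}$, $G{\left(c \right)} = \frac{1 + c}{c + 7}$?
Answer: $\frac{1550121809210632403}{1097433212526} \approx 1.4125 \cdot 10^{6}$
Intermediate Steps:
$G{\left(c \right)} = \frac{1 + c}{7 + c}$
$P = - \frac{81603}{56756}$ ($P = \frac{1632060}{-1135120} = 1632060 \left(- \frac{1}{1135120}\right) = - \frac{81603}{56756} \approx -1.4378$)
$n{\left(g \right)} = \frac{g^{2} \left(1 + g\right)}{7 + g}$ ($n{\left(g \right)} = \frac{1 + g}{7 + g} g^{2} = \frac{g^{2} \left(1 + g\right)}{7 + g}$)
$\frac{n{\left(914 \right)}}{1577016} - \frac{2030869}{P} = \frac{914^{2} \frac{1}{7 + 914} \left(1 + 914\right)}{1577016} - \frac{2030869}{- \frac{81603}{56756}} = 835396 \cdot \frac{1}{921} \cdot 915 \cdot \frac{1}{1577016} - - \frac{115264000964}{81603} = 835396 \cdot \frac{1}{921} \cdot 915 \cdot \frac{1}{1577016} + \frac{115264000964}{81603} = \frac{254795780}{307} \cdot \frac{1}{1577016} + \frac{115264000964}{81603} = \frac{63698945}{121035978} + \frac{115264000964}{81603} = \frac{1550121809210632403}{1097433212526}$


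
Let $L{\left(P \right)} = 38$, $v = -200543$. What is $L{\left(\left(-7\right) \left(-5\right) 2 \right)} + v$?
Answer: $-200505$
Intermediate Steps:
$L{\left(\left(-7\right) \left(-5\right) 2 \right)} + v = 38 - 200543 = -200505$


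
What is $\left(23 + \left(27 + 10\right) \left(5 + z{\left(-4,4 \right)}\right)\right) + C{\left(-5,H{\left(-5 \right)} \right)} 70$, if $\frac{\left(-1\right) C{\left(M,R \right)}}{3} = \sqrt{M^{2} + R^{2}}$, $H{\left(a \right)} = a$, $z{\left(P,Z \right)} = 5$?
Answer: $393 - 1050 \sqrt{2} \approx -1091.9$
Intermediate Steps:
$C{\left(M,R \right)} = - 3 \sqrt{M^{2} + R^{2}}$
$\left(23 + \left(27 + 10\right) \left(5 + z{\left(-4,4 \right)}\right)\right) + C{\left(-5,H{\left(-5 \right)} \right)} 70 = \left(23 + \left(27 + 10\right) \left(5 + 5\right)\right) + - 3 \sqrt{\left(-5\right)^{2} + \left(-5\right)^{2}} \cdot 70 = \left(23 + 37 \cdot 10\right) + - 3 \sqrt{25 + 25} \cdot 70 = \left(23 + 370\right) + - 3 \sqrt{50} \cdot 70 = 393 + - 3 \cdot 5 \sqrt{2} \cdot 70 = 393 + - 15 \sqrt{2} \cdot 70 = 393 - 1050 \sqrt{2}$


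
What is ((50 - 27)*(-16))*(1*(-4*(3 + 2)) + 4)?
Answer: 5888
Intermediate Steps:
((50 - 27)*(-16))*(1*(-4*(3 + 2)) + 4) = (23*(-16))*(1*(-4*5) + 4) = -368*(1*(-20) + 4) = -368*(-20 + 4) = -368*(-16) = 5888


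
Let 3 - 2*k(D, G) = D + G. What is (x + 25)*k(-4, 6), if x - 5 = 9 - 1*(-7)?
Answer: 23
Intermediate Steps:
k(D, G) = 3/2 - D/2 - G/2 (k(D, G) = 3/2 - (D + G)/2 = 3/2 + (-D/2 - G/2) = 3/2 - D/2 - G/2)
x = 21 (x = 5 + (9 - 1*(-7)) = 5 + (9 + 7) = 5 + 16 = 21)
(x + 25)*k(-4, 6) = (21 + 25)*(3/2 - 1/2*(-4) - 1/2*6) = 46*(3/2 + 2 - 3) = 46*(1/2) = 23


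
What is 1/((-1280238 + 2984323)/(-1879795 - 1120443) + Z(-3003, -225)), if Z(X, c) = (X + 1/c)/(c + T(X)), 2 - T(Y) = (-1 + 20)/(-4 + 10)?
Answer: 305349222450/3880944370901 ≈ 0.078679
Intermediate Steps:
T(Y) = -7/6 (T(Y) = 2 - (-1 + 20)/(-4 + 10) = 2 - 19/6 = -7/6)
Z(X, c) = (X + 1/c)/(-7/6 + c) (Z(X, c) = (X + 1/c)/(c - 7/6) = (X + 1/c)/(-7/6 + c))
1/((-1280238 + 2984323)/(-1879795 - 1120443) + Z(-3003, -225)) = 1/((-1280238 + 2984323)/(-1879795 - 1120443) + 6*(1 - 3003*(-225))/(-225*(-7 + 6*(-225)))) = 1/(1704085/(-3000238) + 6*(-1/225)*(1 + 675675)/(-7 - 1350)) = 1/(1704085*(-1/3000238) + 6*(-1/225)*675676/(-1357)) = 1/(-1704085/3000238 + 6*(-1/225)*(-1/1357)*675676) = 1/(-1704085/3000238 + 1351352/101775) = 1/(3880944370901/305349222450) = 305349222450/3880944370901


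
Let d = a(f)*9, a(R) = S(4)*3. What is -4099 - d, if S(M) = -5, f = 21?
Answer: -3964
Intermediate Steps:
a(R) = -15 (a(R) = -5*3 = -15)
d = -135 (d = -15*9 = -135)
-4099 - d = -4099 - 1*(-135) = -4099 + 135 = -3964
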